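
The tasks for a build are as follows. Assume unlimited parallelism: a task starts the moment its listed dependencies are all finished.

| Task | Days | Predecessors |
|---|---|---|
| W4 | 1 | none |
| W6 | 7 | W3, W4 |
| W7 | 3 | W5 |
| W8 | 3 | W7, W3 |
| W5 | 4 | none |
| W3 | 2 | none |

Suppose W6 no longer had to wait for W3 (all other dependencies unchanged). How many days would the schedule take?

10

With the dependency in place, W5→W7→W8 = 4+3+3 = 10 sets the finish at 10 days.
Without W3→W6, W6's earliest start moves from 2 to 1.
The longest chain is now W5→W7→W8 = 4+3+3 = 10, so the schedule takes 10 days.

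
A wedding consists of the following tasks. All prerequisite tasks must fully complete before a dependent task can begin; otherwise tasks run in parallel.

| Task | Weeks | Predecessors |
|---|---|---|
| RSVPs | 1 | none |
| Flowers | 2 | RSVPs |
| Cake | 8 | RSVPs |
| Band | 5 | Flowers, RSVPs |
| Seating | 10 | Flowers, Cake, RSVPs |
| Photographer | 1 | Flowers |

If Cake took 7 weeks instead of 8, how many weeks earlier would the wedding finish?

1

As given, the longest chain is RSVPs→Cake→Seating = 1+8+10 = 19, so the finish is 19 weeks.
Cake lies on that path, so at 7 weeks the path becomes 18 weeks.
That remains the longest chain; total 18 weeks.
Change in finish: 18 − 19 = -1 weeks.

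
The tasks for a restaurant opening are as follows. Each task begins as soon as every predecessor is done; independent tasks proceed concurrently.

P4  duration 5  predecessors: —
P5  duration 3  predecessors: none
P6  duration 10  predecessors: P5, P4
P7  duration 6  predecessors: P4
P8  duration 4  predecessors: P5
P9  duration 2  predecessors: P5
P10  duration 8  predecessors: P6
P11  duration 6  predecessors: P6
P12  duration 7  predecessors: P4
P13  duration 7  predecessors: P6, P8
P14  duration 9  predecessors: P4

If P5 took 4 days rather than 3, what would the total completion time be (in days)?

23

Critical path before the change: P4→P6→P10 = 5+10+8 = 23 giving 23 days.
The longest path through P5 is only 21 days, so P5 has float 2.
The critical path is still P4→P6→P10; finish is now 23 days.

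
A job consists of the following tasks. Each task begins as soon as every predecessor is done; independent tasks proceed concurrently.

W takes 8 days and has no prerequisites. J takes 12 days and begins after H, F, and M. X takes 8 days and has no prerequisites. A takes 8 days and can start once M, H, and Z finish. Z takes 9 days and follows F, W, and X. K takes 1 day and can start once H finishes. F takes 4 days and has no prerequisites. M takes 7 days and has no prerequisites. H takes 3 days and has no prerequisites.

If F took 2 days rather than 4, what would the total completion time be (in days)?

Baseline: X→Z→A = 8+9+8 = 25 → 25 days.
The longest path through F is only 21 days, so F has float 4.
That remains the longest chain; total 25 days.

25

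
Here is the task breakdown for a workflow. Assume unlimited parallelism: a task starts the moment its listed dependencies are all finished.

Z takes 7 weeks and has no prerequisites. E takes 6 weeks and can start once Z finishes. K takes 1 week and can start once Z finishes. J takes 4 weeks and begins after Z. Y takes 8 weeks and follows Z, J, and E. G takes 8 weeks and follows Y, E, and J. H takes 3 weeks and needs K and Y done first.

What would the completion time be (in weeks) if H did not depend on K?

29

Before: longest chain Z→E→Y→G = 7+6+8+8 = 29, finish 29.
Dropping K→H doesn't change H's earliest start (21); another predecessor still binds.
After: Z→E→Y→G = 7+6+8+8 = 29 → 29 weeks.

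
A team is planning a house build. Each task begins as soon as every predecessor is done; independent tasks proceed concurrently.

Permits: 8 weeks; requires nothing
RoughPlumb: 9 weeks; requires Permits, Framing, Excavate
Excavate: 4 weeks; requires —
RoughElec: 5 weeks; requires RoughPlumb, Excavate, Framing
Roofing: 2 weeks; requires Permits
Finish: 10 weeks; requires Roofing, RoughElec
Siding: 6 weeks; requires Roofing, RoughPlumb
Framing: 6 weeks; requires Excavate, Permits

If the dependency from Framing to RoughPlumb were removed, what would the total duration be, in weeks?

Original critical path: Permits→Framing→RoughPlumb→RoughElec→Finish = 8+6+9+5+10 = 38 ⇒ 38 weeks.
Without Framing→RoughPlumb, RoughPlumb's earliest start moves from 14 to 8.
The longest chain is now Permits→RoughPlumb→RoughElec→Finish = 8+9+5+10 = 32, so the schedule takes 32 weeks.

32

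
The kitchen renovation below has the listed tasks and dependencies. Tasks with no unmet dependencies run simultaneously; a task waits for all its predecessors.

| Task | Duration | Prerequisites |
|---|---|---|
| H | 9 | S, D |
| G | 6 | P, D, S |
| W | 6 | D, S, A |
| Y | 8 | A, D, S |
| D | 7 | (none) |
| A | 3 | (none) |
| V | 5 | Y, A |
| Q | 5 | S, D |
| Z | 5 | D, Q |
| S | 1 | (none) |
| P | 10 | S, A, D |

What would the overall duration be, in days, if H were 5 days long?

Critical path before the change: D→P→G = 7+10+6 = 23 giving 23 days.
H is off the critical path — its longest chain is 16 days, giving 7 of slack.
That remains the longest chain; total 23 days.

23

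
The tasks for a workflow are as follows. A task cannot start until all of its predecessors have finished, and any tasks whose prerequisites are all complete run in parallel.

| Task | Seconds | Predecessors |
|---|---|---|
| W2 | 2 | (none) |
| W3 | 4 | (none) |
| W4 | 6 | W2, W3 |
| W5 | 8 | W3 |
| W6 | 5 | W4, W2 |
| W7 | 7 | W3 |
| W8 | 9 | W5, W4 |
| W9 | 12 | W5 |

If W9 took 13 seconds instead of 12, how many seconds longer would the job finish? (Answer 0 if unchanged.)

As given, the longest chain is W3→W5→W9 = 4+8+12 = 24, so the finish is 24 seconds.
W9 lies on that path, so at 13 seconds the path becomes 25 seconds.
The critical path is still W3→W5→W9; finish is now 25 seconds.
Change in finish: 25 − 24 = +1 seconds.

1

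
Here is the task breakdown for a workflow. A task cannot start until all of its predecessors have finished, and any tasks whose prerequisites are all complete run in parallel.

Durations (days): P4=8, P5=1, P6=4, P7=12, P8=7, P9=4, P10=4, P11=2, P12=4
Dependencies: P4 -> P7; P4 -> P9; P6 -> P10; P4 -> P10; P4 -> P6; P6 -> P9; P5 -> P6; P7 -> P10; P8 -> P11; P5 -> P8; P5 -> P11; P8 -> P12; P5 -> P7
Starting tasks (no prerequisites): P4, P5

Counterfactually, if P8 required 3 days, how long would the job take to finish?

24

Baseline: P4→P7→P10 = 8+12+4 = 24 → 24 days.
The longest path through P8 is only 12 days, so P8 has float 12.
The critical path is still P4→P7→P10; finish is now 24 days.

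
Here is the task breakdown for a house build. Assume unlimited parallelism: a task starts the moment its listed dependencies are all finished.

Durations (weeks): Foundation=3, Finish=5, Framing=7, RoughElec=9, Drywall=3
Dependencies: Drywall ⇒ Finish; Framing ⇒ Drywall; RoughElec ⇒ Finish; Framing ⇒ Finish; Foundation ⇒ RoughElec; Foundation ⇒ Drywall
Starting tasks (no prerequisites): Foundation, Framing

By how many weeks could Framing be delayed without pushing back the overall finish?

Critical path: Foundation→RoughElec→Finish = 3+9+5 = 17, so the finish is 17 weeks.
The longest chain containing Framing totals 15 weeks.
Float = 17 − 15 = 2.

2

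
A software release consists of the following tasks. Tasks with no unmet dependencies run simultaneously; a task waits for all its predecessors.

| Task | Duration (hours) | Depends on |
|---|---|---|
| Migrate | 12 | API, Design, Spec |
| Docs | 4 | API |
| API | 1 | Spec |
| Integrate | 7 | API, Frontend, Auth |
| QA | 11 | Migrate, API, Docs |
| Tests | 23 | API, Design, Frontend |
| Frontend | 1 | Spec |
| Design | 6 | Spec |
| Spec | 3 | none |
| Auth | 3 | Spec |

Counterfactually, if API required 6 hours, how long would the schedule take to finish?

Baseline: Spec→Design→Tests = 3+6+23 = 32 → 32 hours.
The longest path through API is only 27 hours, so API has float 5.
That remains the longest chain; total 32 hours.

32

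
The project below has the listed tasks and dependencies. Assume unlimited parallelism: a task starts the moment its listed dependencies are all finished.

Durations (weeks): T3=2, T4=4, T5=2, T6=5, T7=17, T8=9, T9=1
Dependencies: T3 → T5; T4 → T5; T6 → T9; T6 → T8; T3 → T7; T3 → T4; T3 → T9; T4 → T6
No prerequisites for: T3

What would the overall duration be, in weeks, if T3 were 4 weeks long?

22

Critical path before the change: T3→T4→T6→T8 = 2+4+5+9 = 20 giving 20 weeks.
T3 is on the critical path; changing it to 4 makes that path 22 weeks.
That remains the longest chain; total 22 weeks.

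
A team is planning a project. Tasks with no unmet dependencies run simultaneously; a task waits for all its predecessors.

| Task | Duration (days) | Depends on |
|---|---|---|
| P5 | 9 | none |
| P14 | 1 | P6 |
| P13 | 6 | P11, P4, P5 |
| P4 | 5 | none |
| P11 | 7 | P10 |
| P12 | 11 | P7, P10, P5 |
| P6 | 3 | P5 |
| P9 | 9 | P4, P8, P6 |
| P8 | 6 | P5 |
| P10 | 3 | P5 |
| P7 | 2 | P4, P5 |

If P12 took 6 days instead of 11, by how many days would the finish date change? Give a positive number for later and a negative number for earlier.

As given, the longest chain is P5→P10→P11→P13 = 9+3+7+6 = 25, so the finish is 25 days.
The longest path through P12 is only 23 days, so P12 has float 2.
The critical path is still P5→P10→P11→P13; finish is now 25 days.
Change in finish: 25 − 25 = +0 days.

0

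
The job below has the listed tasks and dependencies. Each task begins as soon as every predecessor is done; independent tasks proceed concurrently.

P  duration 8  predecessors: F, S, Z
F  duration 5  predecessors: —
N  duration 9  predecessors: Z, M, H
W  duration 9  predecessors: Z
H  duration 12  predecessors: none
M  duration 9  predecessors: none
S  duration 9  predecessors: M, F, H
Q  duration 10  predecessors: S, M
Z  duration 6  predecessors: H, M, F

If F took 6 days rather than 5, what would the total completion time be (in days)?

31

Baseline: H→S→Q = 12+9+10 = 31 → 31 days.
F is off the critical path — its longest chain is 24 days, giving 7 of slack.
No other chain overtakes it, so the finish is 31 days.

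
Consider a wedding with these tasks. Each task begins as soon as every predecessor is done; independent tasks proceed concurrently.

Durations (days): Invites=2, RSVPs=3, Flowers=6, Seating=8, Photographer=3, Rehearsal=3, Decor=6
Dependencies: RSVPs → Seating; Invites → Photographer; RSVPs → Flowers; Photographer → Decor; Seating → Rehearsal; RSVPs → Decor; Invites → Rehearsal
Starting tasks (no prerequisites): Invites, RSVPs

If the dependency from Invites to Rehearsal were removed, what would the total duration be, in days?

Before: longest chain RSVPs→Seating→Rehearsal = 3+8+3 = 14, finish 14.
Dropping Invites→Rehearsal doesn't change Rehearsal's earliest start (11); another predecessor still binds.
New critical path: RSVPs→Seating→Rehearsal = 3+8+3 = 14 ⇒ 14 days.

14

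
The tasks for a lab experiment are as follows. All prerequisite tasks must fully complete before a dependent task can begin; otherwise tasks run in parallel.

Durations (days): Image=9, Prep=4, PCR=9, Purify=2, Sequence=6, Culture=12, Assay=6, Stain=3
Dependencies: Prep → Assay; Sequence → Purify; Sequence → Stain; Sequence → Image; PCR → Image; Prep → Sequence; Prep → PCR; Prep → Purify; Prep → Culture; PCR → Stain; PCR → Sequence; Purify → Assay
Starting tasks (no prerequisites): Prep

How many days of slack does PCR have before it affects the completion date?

0

Prep→PCR→Sequence→Image = 4+9+6+9 = 28 sets the makespan at 28 days.
Longest path through PCR: 28 days (earliest finish 13, latest finish 13).
Float = 28 − 28 = 0.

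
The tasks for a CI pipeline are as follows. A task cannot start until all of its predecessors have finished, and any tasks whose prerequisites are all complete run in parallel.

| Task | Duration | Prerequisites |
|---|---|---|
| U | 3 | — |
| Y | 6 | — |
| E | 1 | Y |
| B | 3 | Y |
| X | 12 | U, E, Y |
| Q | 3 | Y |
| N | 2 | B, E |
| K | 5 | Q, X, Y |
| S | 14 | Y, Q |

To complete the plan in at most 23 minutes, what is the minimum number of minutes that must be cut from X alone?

1

Current finish: 24 minutes; target: 23.
X is on every critical path, so each minute cut from X cuts the finish by one (this holds down to a finish of 23).
Need 24 − 23 = 1 minute off X → X becomes 11 minutes, finish becomes 23.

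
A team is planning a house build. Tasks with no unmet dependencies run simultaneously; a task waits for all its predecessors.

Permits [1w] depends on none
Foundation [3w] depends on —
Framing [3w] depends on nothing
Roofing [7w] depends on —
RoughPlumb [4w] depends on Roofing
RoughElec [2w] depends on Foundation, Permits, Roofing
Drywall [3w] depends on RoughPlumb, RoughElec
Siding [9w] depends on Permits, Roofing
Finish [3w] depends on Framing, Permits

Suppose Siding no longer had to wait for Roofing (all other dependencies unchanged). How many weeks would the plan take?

14

Before: longest chain Roofing→Siding = 7+9 = 16, finish 16.
Without Roofing→Siding, Siding's earliest start moves from 7 to 1.
The longest chain is now Roofing→RoughPlumb→Drywall = 7+4+3 = 14, so the plan takes 14 weeks.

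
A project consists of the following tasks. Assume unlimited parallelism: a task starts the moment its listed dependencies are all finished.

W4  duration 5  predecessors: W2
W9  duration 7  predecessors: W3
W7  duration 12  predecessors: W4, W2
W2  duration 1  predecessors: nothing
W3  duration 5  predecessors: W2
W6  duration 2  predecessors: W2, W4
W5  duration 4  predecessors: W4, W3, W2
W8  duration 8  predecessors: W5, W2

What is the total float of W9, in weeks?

5

W2→W3→W5→W8 = 1+5+4+8 = 18 sets the makespan at 18 weeks.
W9 finishes as early as 13 and must finish by 18.
So W9 can slip 18 − 13 = 5 weeks.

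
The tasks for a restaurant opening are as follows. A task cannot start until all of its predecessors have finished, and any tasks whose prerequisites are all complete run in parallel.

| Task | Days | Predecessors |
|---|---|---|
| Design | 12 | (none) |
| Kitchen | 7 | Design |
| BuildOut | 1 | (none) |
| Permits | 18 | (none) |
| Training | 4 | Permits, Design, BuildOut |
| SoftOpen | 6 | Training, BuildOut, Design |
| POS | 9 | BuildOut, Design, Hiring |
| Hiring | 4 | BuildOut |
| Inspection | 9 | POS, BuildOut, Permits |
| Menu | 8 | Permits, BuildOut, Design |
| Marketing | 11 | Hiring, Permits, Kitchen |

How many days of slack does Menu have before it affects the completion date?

4

Critical path: Design→Kitchen→Marketing = 12+7+11 = 30, so the finish is 30 days.
Longest path through Menu: 26 days (earliest finish 26, latest finish 30).
Float = 30 − 26 = 4.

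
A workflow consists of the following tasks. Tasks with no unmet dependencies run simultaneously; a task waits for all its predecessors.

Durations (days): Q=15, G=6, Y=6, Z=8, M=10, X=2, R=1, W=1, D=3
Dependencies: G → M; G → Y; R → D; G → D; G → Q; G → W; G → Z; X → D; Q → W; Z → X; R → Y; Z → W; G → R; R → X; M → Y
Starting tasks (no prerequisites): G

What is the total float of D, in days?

G→Q→W = 6+15+1 = 22 sets the makespan at 22 days.
Longest path through D: 19 days (earliest finish 19, latest finish 22).
Float = 22 − 19 = 3.

3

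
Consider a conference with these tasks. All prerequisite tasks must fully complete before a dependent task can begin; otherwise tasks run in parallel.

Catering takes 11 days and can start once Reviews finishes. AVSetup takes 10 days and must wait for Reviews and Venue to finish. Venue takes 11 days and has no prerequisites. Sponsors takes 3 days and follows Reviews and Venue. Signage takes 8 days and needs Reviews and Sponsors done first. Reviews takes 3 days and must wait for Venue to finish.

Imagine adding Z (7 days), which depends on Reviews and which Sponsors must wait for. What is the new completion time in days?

32

Originally the plan takes 25 days.
With Z inserted, Sponsors now waits for max(Reviews, Venue, Z).
New critical path: Venue→Reviews→Z→Sponsors→Signage = 11+3+7+3+8 = 32 ⇒ 32 days.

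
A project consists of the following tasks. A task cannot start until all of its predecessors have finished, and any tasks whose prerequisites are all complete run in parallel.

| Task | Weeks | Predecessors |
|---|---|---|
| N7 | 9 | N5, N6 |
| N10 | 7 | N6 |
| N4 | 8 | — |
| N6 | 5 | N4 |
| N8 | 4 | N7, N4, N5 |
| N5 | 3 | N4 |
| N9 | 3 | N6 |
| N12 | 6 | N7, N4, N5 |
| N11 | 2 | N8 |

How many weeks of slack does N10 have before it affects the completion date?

Critical path: N4→N6→N7→N8→N11 = 8+5+9+4+2 = 28, so the finish is 28 weeks.
The longest chain containing N10 totals 20 weeks.
Slack of N10 = 21 − 13 = 8 weeks.

8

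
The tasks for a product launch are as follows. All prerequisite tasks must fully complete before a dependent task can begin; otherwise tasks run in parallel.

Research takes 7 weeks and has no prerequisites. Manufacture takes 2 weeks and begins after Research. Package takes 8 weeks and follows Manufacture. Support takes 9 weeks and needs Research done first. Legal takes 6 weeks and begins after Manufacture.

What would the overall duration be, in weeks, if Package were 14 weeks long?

Actual critical path: Research→Manufacture→Package = 7+2+8 = 17 ⇒ 17 weeks.
Since Package is critical, the +6 change carries straight to that chain (now 23 weeks).
No other chain overtakes it, so the finish is 23 weeks.

23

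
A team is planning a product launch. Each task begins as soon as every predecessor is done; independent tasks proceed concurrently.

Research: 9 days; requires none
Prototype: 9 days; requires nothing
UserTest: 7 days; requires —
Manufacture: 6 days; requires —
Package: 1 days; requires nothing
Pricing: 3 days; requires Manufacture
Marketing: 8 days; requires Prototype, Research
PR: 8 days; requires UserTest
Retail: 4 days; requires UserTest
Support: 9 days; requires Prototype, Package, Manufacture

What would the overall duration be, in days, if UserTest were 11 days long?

19

As given, the longest chain is Prototype→Support = 9+9 = 18, so the finish is 18 days.
UserTest is off the critical path — its longest chain is 15 days, giving 3 of slack.
The binding chain switches to UserTest→PR = 11+8 = 19; finish 19 days.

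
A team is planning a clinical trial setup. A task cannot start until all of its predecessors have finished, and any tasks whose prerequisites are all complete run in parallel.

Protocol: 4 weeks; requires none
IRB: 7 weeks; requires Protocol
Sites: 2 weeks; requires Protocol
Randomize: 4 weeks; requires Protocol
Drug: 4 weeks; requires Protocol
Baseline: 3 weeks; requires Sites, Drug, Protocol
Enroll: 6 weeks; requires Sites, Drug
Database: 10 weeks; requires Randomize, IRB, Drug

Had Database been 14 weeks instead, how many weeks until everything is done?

25

Actual critical path: Protocol→IRB→Database = 4+7+10 = 21 ⇒ 21 weeks.
Database is on the critical path; changing it to 14 makes that path 25 weeks.
No other chain overtakes it, so the finish is 25 weeks.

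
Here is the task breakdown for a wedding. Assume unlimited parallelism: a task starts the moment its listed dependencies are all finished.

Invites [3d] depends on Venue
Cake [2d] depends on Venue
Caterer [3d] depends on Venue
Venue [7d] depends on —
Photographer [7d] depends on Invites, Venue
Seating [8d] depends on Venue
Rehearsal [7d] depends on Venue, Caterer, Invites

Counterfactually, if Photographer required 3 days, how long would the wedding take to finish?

17

As given, the longest chain is Venue→Invites→Photographer = 7+3+7 = 17, so the finish is 17 days.
Photographer lies on that path, so at 3 days the path becomes 13 days.
New critical path: Venue→Caterer→Rehearsal = 7+3+7 = 17 ⇒ 17 days.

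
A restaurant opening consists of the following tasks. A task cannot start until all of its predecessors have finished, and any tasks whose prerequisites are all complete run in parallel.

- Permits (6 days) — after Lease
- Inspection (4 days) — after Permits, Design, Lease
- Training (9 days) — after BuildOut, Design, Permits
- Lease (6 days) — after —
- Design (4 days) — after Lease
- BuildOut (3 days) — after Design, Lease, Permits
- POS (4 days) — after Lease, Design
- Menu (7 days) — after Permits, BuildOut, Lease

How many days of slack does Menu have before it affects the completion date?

2

The longest chain is Lease→Permits→BuildOut→Training = 6+6+3+9 = 24; overall finish 24 days.
Menu finishes as early as 22 and must finish by 24.
Float = 24 − 22 = 2.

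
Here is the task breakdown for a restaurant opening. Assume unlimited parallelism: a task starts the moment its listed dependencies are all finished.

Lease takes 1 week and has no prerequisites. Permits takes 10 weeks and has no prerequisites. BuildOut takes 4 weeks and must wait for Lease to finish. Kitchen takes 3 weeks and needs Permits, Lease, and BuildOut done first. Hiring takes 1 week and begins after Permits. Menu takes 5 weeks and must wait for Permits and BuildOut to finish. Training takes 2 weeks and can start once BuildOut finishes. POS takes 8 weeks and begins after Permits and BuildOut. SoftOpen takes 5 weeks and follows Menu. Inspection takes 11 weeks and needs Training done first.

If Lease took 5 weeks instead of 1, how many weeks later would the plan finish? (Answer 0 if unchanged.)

2

Critical path before the change: Permits→Menu→SoftOpen = 10+5+5 = 20 giving 20 weeks.
Lease has 2 weeks of float (longest path through it is 18).
Now Lease→BuildOut→Training→Inspection = 5+4+2+11 = 22 is longest, so the finish becomes 22 weeks.
Change in finish: 22 − 20 = +2 weeks.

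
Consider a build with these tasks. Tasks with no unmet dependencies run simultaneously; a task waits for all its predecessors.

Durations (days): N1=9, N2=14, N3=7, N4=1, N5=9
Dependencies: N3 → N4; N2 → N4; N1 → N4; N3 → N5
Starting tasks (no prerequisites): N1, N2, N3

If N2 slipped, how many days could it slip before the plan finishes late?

The longest chain is N3→N5 = 7+9 = 16; overall finish 16 days.
The longest chain containing N2 totals 15 days.
Slack of N2 = 1 − 0 = 1 day.

1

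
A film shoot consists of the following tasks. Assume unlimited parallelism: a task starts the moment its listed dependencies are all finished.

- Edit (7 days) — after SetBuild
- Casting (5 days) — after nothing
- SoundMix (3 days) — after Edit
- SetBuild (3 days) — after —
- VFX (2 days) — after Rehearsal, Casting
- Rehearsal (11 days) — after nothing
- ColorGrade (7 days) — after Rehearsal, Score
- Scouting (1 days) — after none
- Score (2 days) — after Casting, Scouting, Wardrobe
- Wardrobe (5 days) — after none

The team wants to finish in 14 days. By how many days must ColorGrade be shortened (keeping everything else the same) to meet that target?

Current finish: 18 days; target: 14.
ColorGrade is on every critical path, so each day cut from ColorGrade cuts the finish by one (this holds down to a finish of 13).
Need 18 − 14 = 4 days off ColorGrade → ColorGrade becomes 3 days, finish becomes 14.

4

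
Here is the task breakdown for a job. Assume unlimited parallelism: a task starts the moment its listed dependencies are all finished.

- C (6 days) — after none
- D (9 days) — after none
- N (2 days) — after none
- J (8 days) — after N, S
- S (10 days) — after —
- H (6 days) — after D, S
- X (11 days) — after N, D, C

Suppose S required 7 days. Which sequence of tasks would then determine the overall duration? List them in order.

D, X

Critical path before the change: D→X = 9+11 = 20 giving 20 days.
The longest path through S is only 18 days, so S has float 2.
No other chain overtakes it, so the finish is 20 days.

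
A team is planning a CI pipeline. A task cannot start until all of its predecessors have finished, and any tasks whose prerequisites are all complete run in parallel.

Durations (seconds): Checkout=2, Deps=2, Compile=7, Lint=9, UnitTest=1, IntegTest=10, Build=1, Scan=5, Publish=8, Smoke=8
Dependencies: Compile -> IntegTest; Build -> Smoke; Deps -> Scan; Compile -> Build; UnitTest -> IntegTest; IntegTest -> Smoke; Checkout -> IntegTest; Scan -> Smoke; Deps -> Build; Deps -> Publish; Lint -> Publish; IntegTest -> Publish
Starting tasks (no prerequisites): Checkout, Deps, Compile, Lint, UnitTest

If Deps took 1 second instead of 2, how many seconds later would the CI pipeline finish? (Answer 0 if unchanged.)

0

As given, the longest chain is Compile→IntegTest→Publish = 7+10+8 = 25, so the finish is 25 seconds.
Deps has 10 seconds of float (longest path through it is 15).
No other chain overtakes it, so the finish is 25 seconds.
Change in finish: 25 − 25 = +0 seconds.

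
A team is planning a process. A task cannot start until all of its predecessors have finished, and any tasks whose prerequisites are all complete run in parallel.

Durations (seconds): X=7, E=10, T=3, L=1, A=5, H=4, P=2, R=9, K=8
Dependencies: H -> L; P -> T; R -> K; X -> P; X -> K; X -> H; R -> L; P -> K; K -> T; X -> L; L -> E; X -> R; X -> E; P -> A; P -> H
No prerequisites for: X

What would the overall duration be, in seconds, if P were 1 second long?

The binding path is X→R→K→T = 7+9+8+3 = 27; finish at 27 seconds.
The longest path through P is only 24 seconds, so P has float 3.
That remains the longest chain; total 27 seconds.

27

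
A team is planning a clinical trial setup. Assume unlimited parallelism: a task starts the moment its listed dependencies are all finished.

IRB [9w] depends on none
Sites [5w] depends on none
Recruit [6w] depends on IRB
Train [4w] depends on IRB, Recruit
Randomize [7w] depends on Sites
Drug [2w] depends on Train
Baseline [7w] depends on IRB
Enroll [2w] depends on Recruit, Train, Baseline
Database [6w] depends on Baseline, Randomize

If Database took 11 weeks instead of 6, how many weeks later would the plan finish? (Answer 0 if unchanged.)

5

The binding path is IRB→Baseline→Database = 9+7+6 = 22; finish at 22 weeks.
Database is on the critical path; changing it to 11 makes that path 27 weeks.
No other chain overtakes it, so the finish is 27 weeks.
Change in finish: 27 − 22 = +5 weeks.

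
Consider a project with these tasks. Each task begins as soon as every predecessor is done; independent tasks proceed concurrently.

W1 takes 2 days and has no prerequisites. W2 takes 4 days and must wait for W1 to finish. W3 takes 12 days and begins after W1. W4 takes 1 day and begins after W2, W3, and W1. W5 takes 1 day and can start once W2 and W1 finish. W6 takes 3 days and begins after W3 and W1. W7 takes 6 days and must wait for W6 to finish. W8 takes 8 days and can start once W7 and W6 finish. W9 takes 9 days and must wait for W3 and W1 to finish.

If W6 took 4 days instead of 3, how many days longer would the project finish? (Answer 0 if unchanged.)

1

As given, the longest chain is W1→W3→W6→W7→W8 = 2+12+3+6+8 = 31, so the finish is 31 days.
W6 is on the critical path; changing it to 4 makes that path 32 days.
That remains the longest chain; total 32 days.
Change in finish: 32 − 31 = +1 days.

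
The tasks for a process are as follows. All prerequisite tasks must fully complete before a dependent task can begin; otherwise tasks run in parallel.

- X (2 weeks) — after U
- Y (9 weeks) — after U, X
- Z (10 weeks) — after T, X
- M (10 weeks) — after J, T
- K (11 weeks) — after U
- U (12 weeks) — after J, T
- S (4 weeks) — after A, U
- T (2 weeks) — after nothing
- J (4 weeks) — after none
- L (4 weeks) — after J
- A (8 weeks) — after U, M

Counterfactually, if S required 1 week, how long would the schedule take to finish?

28

Actual critical path: J→U→A→S = 4+12+8+4 = 28 ⇒ 28 weeks.
S is on the critical path; changing it to 1 makes that path 25 weeks.
The binding chain switches to J→U→X→Z = 4+12+2+10 = 28; finish 28 weeks.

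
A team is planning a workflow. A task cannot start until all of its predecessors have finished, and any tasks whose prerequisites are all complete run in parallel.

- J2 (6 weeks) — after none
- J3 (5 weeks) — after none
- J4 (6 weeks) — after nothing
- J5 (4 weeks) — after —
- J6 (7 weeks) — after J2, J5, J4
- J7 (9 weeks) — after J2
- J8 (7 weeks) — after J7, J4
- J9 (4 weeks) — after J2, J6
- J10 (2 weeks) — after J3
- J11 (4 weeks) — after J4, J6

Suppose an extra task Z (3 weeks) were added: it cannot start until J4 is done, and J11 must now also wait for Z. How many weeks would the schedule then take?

Originally the schedule takes 22 weeks.
With Z inserted, J11 now waits for max(J4, J6, Z).
New critical path: J2→J7→J8 = 6+9+7 = 22 ⇒ 22 weeks.

22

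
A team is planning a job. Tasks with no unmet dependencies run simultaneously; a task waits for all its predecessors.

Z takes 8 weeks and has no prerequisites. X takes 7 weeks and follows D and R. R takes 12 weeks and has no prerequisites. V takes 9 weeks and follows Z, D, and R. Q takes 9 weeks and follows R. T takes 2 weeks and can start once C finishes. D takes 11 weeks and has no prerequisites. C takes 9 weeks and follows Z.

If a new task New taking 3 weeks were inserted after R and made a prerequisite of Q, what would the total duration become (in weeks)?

24

Originally the project takes 21 weeks.
With New inserted, Q now waits for max(R, New).
New critical path: R→New→Q = 12+3+9 = 24 ⇒ 24 weeks.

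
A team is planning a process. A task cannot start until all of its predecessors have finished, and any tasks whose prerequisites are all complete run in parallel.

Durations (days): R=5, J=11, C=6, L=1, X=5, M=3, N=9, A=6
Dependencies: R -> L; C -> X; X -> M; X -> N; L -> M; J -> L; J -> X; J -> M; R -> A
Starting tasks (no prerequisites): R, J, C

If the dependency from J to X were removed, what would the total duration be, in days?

20

Original critical path: J→X→N = 11+5+9 = 25 ⇒ 25 days.
Without J→X, X's earliest start moves from 11 to 6.
The longest chain is now C→X→N = 6+5+9 = 20, so the project takes 20 days.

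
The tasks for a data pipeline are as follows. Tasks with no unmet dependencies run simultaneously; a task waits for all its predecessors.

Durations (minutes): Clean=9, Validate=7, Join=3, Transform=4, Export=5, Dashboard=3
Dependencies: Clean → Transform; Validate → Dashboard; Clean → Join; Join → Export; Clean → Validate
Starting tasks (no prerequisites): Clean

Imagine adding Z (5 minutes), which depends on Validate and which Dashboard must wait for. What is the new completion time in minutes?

Originally the job takes 19 minutes.
With Z inserted, Dashboard now waits for max(Validate, Z).
New critical path: Clean→Validate→Z→Dashboard = 9+7+5+3 = 24 ⇒ 24 minutes.

24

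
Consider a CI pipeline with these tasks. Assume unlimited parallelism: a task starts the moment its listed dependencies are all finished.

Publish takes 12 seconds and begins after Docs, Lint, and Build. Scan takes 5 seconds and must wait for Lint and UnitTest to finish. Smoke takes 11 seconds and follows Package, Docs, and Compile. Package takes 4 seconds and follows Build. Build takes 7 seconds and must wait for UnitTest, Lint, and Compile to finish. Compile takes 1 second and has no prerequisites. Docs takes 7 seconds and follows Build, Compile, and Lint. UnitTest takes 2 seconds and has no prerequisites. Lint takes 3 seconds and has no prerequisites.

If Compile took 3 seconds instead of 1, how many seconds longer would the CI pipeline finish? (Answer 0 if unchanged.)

0

Critical path before the change: Lint→Build→Docs→Publish = 3+7+7+12 = 29 giving 29 seconds.
Compile has 2 seconds of float (longest path through it is 27).
Now Compile→Build→Docs→Publish = 3+7+7+12 = 29 is longest, so the finish becomes 29 seconds.
Change in finish: 29 − 29 = +0 seconds.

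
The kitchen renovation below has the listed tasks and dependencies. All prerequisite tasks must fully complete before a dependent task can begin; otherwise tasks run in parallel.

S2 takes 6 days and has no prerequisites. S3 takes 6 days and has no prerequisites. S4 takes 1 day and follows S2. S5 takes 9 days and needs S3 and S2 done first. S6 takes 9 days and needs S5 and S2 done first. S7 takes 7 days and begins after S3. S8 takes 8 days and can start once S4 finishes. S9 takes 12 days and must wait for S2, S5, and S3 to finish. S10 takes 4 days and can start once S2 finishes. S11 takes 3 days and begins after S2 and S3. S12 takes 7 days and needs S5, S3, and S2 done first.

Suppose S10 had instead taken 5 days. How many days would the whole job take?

Critical path before the change: S2→S5→S9 = 6+9+12 = 27 giving 27 days.
The longest path through S10 is only 10 days, so S10 has float 17.
That remains the longest chain; total 27 days.

27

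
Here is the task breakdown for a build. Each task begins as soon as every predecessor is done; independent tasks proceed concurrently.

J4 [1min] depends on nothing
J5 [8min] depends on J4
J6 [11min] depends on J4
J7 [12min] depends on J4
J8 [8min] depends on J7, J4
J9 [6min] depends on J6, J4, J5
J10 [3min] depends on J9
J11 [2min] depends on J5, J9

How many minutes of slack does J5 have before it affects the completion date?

3

Critical path: J4→J6→J9→J10 = 1+11+6+3 = 21, so the finish is 21 minutes.
J5 finishes as early as 9 and must finish by 12.
So J5 can slip 12 − 9 = 3 minutes.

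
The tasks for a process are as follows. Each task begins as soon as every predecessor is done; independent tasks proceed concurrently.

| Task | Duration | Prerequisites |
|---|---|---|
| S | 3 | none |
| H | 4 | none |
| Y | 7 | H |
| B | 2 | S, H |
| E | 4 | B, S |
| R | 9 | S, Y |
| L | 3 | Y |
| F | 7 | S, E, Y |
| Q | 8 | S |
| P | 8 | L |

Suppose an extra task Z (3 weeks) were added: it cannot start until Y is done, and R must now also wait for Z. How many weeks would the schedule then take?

Originally the schedule takes 22 weeks.
With Z inserted, R now waits for max(S, Y, Z).
New critical path: H→Y→Z→R = 4+7+3+9 = 23 ⇒ 23 weeks.

23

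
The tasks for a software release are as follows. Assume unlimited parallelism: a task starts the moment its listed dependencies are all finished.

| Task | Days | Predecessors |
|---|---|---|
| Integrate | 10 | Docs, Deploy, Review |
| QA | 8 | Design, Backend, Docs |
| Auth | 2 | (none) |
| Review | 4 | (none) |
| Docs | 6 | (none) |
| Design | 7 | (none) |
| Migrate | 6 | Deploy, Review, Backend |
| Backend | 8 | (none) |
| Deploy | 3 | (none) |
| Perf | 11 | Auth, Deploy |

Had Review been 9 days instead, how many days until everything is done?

19

The binding path is Backend→QA = 8+8 = 16; finish at 16 days.
The longest path through Review is only 14 days, so Review has float 2.
The binding chain switches to Review→Integrate = 9+10 = 19; finish 19 days.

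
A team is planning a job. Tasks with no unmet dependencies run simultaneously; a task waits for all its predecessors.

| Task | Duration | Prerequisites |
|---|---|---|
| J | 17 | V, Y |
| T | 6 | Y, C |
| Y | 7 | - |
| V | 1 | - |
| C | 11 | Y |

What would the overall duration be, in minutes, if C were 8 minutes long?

24

As given, the longest chain is Y→C→T = 7+11+6 = 24, so the finish is 24 minutes.
C lies on that path, so at 8 minutes the path becomes 21 minutes.
The binding chain switches to Y→J = 7+17 = 24; finish 24 minutes.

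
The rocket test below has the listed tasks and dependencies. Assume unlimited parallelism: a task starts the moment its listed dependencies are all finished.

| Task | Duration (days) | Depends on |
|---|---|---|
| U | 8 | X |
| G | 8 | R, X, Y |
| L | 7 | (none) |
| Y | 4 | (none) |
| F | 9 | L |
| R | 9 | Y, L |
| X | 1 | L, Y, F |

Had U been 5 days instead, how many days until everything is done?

The binding path is L→F→X→U = 7+9+1+8 = 25; finish at 25 days.
U lies on that path, so at 5 days the path becomes 22 days.
New critical path: L→F→X→G = 7+9+1+8 = 25 ⇒ 25 days.

25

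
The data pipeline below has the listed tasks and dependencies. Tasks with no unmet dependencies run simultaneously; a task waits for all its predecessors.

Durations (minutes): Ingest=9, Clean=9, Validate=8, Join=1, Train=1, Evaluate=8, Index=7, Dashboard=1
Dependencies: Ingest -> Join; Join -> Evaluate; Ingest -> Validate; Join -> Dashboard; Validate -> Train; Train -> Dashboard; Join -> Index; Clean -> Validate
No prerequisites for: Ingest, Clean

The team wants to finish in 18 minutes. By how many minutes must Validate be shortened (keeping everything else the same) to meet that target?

1

Current finish: 19 minutes; target: 18.
Validate is on every critical path, so each minute cut from Validate cuts the finish by one (this holds down to a finish of 18).
Need 19 − 18 = 1 minute off Validate → Validate becomes 7 minutes, finish becomes 18.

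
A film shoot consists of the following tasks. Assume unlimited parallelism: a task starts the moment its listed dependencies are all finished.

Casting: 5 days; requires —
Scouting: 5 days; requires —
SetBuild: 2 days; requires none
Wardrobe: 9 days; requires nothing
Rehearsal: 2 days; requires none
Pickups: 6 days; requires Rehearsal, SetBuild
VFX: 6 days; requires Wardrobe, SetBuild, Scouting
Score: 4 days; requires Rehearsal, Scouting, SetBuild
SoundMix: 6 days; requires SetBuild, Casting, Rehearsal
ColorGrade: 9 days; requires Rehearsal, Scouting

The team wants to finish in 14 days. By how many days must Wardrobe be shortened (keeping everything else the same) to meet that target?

Current finish: 15 days; target: 14.
Wardrobe is on every critical path, so each day cut from Wardrobe cuts the finish by one (this holds down to a finish of 14).
Need 15 − 14 = 1 day off Wardrobe → Wardrobe becomes 8 days, finish becomes 14.

1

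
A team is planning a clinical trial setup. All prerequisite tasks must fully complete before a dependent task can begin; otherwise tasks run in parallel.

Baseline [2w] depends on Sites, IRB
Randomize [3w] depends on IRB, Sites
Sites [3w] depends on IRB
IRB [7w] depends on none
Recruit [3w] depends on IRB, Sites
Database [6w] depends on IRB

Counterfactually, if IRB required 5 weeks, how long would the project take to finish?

11

Baseline: IRB→Sites→Recruit = 7+3+3 = 13 → 13 weeks.
Since IRB is critical, the -2 change carries straight to that chain (now 11 weeks).
That remains the longest chain; total 11 weeks.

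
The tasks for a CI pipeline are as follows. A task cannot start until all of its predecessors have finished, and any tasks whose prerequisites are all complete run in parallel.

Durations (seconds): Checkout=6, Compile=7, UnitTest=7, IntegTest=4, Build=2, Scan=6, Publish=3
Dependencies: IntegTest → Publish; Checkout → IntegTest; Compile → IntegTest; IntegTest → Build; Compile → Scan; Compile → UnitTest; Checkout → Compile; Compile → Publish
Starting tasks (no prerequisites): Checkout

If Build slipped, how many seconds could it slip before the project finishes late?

1

Checkout→Compile→UnitTest = 6+7+7 = 20 sets the makespan at 20 seconds.
Longest path through Build: 19 seconds (earliest finish 19, latest finish 20).
Slack of Build = 18 − 17 = 1 second.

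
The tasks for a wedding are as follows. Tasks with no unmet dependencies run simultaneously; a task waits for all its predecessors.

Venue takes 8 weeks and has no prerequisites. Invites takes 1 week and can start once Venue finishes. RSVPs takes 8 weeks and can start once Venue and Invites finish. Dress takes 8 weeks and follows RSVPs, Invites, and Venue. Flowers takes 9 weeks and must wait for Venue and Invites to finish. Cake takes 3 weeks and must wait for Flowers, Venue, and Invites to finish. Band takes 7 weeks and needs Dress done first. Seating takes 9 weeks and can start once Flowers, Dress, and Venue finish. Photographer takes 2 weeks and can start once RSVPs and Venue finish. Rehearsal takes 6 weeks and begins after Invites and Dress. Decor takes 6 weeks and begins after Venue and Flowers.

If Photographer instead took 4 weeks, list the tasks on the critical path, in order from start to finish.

The binding path is Venue→Invites→RSVPs→Dress→Seating = 8+1+8+8+9 = 34; finish at 34 weeks.
The longest path through Photographer is only 19 weeks, so Photographer has float 15.
The critical path is still Venue→Invites→RSVPs→Dress→Seating; finish is now 34 weeks.

Venue, Invites, RSVPs, Dress, Seating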